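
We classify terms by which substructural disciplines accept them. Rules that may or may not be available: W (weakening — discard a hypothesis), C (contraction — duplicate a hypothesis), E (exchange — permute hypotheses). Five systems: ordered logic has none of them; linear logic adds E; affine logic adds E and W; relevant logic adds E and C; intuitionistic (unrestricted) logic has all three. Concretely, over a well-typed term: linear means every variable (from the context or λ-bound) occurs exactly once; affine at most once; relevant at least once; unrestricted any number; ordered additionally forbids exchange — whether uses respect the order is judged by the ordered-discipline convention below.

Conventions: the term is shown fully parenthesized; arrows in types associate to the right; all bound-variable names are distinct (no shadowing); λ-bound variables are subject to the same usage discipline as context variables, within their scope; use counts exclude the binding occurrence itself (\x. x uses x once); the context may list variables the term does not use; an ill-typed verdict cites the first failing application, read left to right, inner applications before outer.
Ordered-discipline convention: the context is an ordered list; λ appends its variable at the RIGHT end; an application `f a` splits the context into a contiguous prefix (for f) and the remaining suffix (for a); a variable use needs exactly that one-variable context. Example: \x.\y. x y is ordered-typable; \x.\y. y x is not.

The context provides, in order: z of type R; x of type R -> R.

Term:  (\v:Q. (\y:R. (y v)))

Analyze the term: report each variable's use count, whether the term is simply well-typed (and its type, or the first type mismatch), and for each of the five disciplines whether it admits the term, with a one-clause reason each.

counts: z: 0; x: 0; v (bound): 1; y (bound): 1
use order (left to right): y, v
typing: ill-typed: non-arrow in function slot: R
ordered: ✗, a type mismatch blocks all five
linear: ✗, the type mismatch rejects it
affine: ✗, not simply typable
relevant: ✗, fails simple typing
unrestricted: ✗, a type mismatch blocks all five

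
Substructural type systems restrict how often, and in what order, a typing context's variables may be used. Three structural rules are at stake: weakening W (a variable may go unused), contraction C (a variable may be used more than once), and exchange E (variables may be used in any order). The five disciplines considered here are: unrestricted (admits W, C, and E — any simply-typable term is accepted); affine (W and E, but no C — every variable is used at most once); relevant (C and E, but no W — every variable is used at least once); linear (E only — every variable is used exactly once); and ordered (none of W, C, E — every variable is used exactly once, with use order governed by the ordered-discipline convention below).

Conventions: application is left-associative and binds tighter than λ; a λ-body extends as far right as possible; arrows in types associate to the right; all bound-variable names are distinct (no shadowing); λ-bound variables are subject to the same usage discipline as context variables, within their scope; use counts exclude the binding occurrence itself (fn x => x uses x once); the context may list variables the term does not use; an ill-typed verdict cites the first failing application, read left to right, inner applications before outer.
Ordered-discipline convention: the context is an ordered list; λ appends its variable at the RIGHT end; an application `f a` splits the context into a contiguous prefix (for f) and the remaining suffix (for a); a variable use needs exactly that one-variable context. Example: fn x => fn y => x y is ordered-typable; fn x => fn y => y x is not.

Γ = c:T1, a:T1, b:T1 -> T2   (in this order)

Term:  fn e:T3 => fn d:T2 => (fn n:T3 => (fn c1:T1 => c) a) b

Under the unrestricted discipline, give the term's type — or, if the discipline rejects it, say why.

not well-typed under unrestricted — the type mismatch rejects it
usage: c=1, a=1, b=1, e (λ-bound)=0, d (λ-bound)=0, n (λ-bound)=0, c1 (λ-bound)=0
uses in reading order: c, a, b
typing: ill-typed: an application expects T3 but receives T1 -> T2
across the five disciplines: ordered ✗ · linear ✗ · affine ✗ · relevant ✗ · unrestricted ✗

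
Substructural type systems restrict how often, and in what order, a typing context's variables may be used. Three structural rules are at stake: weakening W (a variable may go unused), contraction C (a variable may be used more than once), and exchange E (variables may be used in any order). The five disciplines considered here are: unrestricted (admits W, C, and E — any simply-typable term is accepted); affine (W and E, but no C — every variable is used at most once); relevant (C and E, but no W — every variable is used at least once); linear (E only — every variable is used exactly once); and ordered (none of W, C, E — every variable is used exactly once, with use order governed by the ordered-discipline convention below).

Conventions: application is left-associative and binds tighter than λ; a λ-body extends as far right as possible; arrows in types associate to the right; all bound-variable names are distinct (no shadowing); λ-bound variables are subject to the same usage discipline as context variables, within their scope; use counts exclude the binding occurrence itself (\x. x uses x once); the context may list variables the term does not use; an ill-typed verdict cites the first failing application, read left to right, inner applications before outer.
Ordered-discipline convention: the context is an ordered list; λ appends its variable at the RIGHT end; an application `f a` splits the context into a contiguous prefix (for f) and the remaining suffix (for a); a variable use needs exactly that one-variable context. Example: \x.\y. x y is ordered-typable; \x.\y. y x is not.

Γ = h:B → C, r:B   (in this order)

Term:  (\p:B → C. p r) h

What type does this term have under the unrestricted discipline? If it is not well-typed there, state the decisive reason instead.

term : C
usage: h ×1; r ×1; p (λ-bound) ×1
order of uses: p, r, h
typing: well-typed at C
all disciplines: ordered ✗ | linear ✓ | affine ✓ | relevant ✓ | unrestricted ✓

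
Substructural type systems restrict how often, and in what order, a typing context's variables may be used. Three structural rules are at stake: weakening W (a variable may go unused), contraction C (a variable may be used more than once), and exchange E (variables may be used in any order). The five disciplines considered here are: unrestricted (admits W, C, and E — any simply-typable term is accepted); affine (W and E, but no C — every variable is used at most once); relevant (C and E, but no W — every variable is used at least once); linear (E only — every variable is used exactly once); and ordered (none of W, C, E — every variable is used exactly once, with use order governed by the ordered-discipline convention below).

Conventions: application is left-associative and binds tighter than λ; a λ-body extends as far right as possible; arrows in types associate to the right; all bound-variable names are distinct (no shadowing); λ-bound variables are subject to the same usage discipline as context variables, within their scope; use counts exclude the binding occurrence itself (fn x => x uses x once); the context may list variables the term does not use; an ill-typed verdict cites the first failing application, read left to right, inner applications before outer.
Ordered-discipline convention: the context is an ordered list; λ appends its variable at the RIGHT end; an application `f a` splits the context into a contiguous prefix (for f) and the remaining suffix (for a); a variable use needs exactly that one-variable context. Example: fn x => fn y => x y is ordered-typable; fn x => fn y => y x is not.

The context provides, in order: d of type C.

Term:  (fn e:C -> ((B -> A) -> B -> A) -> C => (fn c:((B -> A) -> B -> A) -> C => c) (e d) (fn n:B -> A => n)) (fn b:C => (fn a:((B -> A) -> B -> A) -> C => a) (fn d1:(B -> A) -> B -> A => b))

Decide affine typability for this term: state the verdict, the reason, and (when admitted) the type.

yes — at most one use each (d, e, c, n, b, a, d1); term : C
usage: d: 1×; e (bound): 1×; c (bound): 1×; n (bound): 1×; b (bound): 1×; a (bound): 1×; d1 (bound): 0×
left-to-right use order: c, e, d, n, a, b
typing: well-typed at C
across the five disciplines: ordered ✗; linear ✗; affine ✓; relevant ✗; unrestricted ✓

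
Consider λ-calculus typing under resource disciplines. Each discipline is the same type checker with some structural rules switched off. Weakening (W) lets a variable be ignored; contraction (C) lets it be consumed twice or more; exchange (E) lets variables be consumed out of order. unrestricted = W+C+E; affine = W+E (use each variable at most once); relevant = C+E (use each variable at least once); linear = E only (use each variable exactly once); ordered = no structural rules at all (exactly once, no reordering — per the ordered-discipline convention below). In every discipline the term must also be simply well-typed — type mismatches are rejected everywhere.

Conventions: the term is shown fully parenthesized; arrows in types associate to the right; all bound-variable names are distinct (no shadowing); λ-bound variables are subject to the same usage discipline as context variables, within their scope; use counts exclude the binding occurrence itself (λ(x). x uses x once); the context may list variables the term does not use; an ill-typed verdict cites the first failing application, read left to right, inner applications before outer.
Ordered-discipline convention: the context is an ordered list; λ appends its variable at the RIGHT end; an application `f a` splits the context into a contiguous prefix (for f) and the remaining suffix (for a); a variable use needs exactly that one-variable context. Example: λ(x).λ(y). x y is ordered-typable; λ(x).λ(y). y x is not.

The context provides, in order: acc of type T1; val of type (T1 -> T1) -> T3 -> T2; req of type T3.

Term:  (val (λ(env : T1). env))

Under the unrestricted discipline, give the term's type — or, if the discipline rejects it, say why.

term : T3 -> T2
variable uses: acc: 0; val: 1; req: 0; env (λ-bound): 1
use order (left to right): val, env
typing: the term checks, with type T3 -> T2
per-discipline verdicts: ordered ✗ | linear ✗ | affine ✓ | relevant ✗ | unrestricted ✓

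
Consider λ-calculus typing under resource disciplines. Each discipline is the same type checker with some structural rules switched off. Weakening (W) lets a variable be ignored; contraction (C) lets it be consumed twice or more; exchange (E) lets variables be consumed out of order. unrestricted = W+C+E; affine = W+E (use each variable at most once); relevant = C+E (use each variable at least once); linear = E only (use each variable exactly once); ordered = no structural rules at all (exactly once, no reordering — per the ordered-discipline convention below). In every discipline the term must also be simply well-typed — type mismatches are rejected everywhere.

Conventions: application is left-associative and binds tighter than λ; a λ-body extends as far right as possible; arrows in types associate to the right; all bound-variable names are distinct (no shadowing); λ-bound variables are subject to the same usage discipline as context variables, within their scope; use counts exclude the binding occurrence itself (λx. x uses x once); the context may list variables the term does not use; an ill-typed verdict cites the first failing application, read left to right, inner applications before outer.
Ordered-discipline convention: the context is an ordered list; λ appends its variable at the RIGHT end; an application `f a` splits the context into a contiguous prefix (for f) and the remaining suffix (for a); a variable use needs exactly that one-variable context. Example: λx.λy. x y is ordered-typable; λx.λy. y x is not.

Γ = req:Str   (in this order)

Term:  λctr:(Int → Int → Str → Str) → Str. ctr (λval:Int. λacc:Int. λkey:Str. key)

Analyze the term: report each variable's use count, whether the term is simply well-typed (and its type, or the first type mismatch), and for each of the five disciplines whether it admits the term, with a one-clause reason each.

use counts: req: 0; ctr [bound]: 1; val [bound]: 0; acc [bound]: 0; key [bound]: 1
order of uses: ctr, key
typing: well-typed — term : ((Int → Int → Str → Str) → Str) → Str
ordered: ✗, needs weakening: req, val, acc unused
linear: ✗, needs weakening: req, val, acc unused
affine: ✓, req, ctr, val, acc, key: no repeats, contraction unneeded
relevant: ✗, needs weakening: req, val, acc unused
unrestricted: ✓, well-typed at ((Int → Int → Str → Str) → Str) → Str; no restrictions here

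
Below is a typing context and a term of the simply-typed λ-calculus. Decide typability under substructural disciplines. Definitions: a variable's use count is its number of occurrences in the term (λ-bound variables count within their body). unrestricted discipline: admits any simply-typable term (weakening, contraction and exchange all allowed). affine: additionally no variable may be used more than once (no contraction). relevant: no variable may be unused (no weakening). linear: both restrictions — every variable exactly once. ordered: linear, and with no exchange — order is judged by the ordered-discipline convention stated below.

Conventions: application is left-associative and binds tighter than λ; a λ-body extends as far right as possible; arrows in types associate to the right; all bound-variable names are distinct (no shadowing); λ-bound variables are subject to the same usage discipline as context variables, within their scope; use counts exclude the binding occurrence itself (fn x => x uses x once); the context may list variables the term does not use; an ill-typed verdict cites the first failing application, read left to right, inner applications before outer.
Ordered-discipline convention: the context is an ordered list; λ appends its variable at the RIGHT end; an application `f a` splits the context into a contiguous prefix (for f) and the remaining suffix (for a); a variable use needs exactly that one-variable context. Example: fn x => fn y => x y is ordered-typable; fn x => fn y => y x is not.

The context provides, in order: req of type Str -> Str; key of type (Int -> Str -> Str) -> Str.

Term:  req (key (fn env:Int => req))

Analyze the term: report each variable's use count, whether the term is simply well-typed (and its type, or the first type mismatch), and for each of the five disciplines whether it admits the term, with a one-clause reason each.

use counts: req ×2; key ×1; env (bound) ×0
order of uses: req, key, req
typing: well-typed at Str
ordered ✗ (uses contraction: req ×2; env left unused)
linear ✗ (uses contraction: req ×2; env left unused)
affine ✗ (uses contraction: req ×2)
relevant ✗ (env left unused)
unrestricted ✓ (well-typed at Str; no restrictions here)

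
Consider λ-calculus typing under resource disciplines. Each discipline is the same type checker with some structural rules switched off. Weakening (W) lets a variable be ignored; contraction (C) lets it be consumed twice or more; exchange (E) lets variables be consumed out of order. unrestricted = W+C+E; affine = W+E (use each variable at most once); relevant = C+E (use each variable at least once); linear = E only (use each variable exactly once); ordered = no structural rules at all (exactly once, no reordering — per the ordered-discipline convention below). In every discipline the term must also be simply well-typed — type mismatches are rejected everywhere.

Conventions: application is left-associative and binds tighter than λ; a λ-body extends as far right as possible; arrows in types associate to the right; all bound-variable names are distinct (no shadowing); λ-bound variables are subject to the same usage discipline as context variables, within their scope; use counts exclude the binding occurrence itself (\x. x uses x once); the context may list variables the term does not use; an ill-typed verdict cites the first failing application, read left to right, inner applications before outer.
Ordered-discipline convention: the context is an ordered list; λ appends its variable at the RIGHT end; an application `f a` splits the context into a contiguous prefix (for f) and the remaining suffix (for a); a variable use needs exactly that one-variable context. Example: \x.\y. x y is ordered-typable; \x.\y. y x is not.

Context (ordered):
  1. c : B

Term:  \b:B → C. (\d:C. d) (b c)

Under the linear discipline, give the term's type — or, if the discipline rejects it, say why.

term : (B → C) → C
counts: c=1; b [bound]=1; d [bound]=1
left-to-right use order: d, b, c
typing: the term checks, with type (B → C) → C
all disciplines: ordered ✗, linear ✓, affine ✓, relevant ✓, unrestricted ✓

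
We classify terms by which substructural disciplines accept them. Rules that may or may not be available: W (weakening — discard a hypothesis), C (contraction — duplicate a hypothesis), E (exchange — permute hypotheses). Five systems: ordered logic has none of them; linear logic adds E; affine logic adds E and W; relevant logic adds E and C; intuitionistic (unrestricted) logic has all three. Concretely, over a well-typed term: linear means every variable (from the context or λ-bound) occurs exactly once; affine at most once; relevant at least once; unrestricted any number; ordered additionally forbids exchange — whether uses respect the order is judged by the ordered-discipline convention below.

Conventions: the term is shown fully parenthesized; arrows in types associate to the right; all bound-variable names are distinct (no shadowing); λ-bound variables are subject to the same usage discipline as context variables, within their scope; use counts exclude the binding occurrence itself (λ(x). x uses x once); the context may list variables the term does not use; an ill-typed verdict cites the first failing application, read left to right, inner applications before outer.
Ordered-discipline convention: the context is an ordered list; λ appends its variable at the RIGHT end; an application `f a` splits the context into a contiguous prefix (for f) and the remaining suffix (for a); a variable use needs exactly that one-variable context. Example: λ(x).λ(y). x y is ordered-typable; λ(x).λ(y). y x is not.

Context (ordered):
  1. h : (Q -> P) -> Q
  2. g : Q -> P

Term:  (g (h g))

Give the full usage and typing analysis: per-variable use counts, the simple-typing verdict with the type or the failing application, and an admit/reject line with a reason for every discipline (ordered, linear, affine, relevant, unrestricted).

use counts: h: 1, g: 2
left-to-right use order: g, h, g
typing: ✓ — P
ordered: ✗, repeated use of g ×2
linear: ✗, repeated use of g ×2
affine: ✗, repeated use of g ×2
relevant: ✓, every one of h, g appears
unrestricted: ✓, type-checks (P) and nothing is barred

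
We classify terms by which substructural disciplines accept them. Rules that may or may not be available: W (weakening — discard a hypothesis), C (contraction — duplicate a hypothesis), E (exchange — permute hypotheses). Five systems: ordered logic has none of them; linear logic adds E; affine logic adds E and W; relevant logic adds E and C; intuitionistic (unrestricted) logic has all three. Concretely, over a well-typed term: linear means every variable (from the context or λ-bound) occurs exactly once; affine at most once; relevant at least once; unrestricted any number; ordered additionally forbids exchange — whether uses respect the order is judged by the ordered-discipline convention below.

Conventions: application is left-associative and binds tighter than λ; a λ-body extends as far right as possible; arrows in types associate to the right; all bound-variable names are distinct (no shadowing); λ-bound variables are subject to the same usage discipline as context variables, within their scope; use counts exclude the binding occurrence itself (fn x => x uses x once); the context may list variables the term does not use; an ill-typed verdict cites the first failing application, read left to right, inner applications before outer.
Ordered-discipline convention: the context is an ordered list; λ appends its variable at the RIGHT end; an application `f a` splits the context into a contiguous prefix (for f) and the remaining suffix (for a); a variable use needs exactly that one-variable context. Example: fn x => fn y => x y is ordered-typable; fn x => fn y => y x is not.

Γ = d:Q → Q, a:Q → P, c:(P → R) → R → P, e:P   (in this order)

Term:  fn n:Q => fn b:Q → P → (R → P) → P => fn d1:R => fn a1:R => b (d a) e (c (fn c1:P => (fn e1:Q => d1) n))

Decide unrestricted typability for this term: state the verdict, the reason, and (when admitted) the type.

no — the type mismatch rejects it
counts: d=1, a=1, c=1, e=1, n (λ-bound)=1, b (λ-bound)=1, d1 (λ-bound)=1, a1 (λ-bound)=0, c1 (λ-bound)=0, e1 (λ-bound)=0
use order (left to right): b, d, a, e, c, d1, n
typing: ill-typed: a function awaiting Q gets Q → P
all disciplines: ordered ✗, linear ✗, affine ✗, relevant ✗, unrestricted ✗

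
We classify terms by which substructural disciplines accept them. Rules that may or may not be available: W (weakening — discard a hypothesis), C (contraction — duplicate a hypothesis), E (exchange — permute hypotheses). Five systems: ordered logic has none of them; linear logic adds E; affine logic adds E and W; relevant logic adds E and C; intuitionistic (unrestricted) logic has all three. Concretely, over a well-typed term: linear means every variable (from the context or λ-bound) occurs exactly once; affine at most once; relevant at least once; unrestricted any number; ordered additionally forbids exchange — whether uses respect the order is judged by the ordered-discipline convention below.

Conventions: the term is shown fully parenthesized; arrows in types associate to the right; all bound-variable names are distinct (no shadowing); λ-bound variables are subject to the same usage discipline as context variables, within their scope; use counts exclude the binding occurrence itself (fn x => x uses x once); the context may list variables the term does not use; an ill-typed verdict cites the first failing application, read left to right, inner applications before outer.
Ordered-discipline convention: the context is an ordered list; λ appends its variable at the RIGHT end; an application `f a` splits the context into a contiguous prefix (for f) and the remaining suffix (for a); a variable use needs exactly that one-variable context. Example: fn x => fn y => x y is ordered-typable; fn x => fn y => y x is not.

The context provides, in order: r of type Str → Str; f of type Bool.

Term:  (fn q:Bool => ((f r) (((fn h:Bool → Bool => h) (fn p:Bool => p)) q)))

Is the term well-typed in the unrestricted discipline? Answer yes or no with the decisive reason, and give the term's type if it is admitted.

no — fails simple typing
counts: r: 1×; f: 1×; q (λ-bound): 1×; h (λ-bound): 1×; p (λ-bound): 1×
left-to-right use order: f, r, h, p, q
typing: ill-typed: can't apply a value of type Bool
per-discipline verdicts: ordered ✗ · linear ✗ · affine ✗ · relevant ✗ · unrestricted ✗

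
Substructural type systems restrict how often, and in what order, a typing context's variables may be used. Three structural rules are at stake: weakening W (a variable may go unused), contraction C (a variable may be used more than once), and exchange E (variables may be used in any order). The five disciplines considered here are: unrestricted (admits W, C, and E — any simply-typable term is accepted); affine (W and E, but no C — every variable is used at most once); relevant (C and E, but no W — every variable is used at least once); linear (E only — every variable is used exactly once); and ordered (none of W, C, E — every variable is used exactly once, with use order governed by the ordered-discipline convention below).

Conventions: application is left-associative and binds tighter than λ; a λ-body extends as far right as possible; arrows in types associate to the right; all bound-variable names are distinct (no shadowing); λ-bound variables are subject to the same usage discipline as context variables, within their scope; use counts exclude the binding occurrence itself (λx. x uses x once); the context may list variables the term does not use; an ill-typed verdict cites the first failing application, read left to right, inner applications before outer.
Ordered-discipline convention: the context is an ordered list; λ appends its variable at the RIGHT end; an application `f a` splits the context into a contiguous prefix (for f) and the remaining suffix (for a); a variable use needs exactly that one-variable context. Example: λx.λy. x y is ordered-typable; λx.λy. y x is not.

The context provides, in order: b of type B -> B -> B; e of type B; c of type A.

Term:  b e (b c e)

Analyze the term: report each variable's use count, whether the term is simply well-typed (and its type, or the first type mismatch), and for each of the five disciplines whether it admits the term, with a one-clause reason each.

counts: b=2, e=2, c=1
uses in reading order: b, e, b, c, e
typing: ill-typed: argument of type A where B is required
ordered: ✗, not simply typable
linear: ✗, fails simple typing
affine: ✗, a type mismatch blocks all five
relevant: ✗, the type mismatch rejects it
unrestricted: ✗, not simply typable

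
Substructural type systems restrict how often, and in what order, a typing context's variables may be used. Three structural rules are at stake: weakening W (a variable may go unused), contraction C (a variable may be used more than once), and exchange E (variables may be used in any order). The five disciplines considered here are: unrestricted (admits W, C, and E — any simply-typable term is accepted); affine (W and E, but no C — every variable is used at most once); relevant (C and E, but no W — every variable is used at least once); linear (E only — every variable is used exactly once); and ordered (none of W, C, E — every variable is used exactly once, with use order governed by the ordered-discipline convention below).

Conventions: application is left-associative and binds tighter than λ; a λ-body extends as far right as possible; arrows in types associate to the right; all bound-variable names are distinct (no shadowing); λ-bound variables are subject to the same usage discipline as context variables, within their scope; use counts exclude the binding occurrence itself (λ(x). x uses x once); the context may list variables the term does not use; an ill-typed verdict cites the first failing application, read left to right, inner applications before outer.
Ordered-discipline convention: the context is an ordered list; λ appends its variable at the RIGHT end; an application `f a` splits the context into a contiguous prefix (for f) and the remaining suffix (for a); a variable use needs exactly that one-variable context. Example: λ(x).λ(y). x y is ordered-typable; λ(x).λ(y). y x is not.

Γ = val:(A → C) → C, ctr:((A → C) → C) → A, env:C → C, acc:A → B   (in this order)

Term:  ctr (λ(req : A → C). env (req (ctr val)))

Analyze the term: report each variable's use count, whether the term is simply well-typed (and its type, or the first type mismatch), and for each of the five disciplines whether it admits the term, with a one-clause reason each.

use counts: val: 1; ctr: 2; env: 1; acc: 0; req [bound]: 1
use order (left to right): ctr, env, req, ctr, val
typing: ✓ — A
ordered ✗ (ctr ×2 used more than once (contraction); acc never used (weakening))
linear ✗ (ctr ×2 used more than once (contraction); acc never used (weakening))
affine ✗ (ctr ×2 used more than once (contraction))
relevant ✗ (acc never used (weakening))
unrestricted ✓ (well-typed at A; no restrictions here)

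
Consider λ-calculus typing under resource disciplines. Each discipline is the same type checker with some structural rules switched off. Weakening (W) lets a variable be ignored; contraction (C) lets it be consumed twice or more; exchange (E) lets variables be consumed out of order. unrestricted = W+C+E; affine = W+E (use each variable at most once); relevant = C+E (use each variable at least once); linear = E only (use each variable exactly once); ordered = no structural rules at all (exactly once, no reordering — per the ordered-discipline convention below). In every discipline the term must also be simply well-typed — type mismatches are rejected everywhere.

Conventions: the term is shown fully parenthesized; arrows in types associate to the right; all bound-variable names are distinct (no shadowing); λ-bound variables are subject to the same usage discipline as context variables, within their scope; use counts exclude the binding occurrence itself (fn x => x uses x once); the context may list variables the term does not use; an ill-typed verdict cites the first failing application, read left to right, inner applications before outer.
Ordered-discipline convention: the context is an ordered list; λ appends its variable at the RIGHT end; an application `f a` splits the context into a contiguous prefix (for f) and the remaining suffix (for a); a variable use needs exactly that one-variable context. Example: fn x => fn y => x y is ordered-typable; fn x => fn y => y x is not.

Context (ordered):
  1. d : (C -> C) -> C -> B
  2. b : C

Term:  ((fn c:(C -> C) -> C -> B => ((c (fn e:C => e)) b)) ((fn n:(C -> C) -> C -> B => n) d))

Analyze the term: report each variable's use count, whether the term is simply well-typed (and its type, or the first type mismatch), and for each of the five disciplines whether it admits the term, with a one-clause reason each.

use counts: d: 1; b: 1; c (λ-bound): 1; e (λ-bound): 1; n (λ-bound): 1
use order (left to right): c, e, b, n, d
typing: the term checks, with type B
ordered ✗ (needs exchange: uses follow c, e, b, n, d)
linear ✓ (d, b, c, e, n: one use apiece)
affine ✓ (no duplicate uses among d, b, c, e, n)
relevant ✓ (at least one use each (d, b, c, e, n))
unrestricted ✓ (typability at B is all that's needed)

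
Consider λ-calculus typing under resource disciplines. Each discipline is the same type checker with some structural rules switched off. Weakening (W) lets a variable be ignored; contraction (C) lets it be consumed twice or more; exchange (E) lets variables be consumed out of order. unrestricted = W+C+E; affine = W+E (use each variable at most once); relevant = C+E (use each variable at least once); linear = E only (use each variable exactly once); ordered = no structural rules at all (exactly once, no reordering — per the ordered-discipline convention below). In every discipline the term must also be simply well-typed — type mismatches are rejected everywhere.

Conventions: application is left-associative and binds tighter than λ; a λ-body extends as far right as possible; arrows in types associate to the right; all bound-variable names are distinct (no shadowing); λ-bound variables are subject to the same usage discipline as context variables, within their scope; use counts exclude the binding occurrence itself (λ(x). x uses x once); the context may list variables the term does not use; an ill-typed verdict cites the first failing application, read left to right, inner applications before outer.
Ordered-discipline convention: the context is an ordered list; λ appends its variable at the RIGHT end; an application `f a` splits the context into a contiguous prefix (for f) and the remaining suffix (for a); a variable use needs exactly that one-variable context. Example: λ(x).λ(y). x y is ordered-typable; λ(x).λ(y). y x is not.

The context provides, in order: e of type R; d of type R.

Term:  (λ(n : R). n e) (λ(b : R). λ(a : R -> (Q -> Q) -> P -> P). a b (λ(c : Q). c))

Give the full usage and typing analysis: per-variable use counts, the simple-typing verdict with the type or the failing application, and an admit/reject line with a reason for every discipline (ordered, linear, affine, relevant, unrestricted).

counts: e: 1, d: 0, n (λ-bound): 1, b (λ-bound): 1, a (λ-bound): 1, c (λ-bound): 1
uses in reading order: n, e, a, b, c
typing: ill-typed: non-function type R applied to an argument
ordered ✗ (not simply typable)
linear ✗ (fails simple typing)
affine ✗ (a type mismatch blocks all five)
relevant ✗ (the type mismatch rejects it)
unrestricted ✗ (not simply typable)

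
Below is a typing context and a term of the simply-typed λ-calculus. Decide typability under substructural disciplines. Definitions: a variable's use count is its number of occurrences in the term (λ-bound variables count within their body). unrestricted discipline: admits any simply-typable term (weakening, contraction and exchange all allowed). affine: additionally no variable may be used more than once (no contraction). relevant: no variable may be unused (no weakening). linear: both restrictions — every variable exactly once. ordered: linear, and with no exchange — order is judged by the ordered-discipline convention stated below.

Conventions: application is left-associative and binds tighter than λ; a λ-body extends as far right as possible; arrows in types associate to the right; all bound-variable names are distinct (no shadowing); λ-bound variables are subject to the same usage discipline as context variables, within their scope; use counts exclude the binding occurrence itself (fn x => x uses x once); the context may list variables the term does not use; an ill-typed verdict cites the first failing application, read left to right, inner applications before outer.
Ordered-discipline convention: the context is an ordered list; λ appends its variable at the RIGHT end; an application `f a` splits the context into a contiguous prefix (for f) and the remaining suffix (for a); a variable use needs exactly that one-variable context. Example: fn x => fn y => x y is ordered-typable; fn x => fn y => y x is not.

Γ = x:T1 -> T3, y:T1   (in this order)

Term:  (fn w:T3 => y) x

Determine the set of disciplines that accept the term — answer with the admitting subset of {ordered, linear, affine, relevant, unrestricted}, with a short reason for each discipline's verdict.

admitted in: none
variable uses: x=1; y=1; w (λ-bound)=0
use order (left to right): y, x
typing: ill-typed: an argument T1 -> T3 mismatches the expected T3
ordered ✗ (fails simple typing)
linear ✗ (a type mismatch blocks all five)
affine ✗ (the type mismatch rejects it)
relevant ✗ (not simply typable)
unrestricted ✗ (fails simple typing)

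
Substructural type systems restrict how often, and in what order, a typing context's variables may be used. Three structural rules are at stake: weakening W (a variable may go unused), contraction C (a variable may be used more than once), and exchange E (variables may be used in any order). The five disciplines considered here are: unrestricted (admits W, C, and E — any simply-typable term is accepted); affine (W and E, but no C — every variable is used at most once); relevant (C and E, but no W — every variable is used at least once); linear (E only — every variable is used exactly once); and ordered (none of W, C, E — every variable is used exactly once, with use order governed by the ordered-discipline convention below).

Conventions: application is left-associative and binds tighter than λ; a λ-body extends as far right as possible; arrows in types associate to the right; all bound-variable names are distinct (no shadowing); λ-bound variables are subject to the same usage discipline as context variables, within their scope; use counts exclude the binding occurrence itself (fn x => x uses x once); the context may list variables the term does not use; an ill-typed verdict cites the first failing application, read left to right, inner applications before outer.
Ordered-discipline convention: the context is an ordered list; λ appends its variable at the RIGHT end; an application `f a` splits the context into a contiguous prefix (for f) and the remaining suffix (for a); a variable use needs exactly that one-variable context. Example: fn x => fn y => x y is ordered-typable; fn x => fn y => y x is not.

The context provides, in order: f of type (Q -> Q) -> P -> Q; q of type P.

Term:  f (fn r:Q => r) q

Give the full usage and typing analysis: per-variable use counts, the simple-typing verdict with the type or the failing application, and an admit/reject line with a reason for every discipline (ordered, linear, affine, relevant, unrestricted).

use counts: f: 1, q: 1, r (bound): 1
left-to-right use order: f, r, q
typing: well-typed — term : Q
ordered: ✓, f, q, r once each; derivable with no W/C/E
linear: ✓, f, q, r: one use apiece
affine: ✓, at most one use each (f, q, r)
relevant: ✓, at least one use each (f, q, r)
unrestricted: ✓, simply typable at Q; W, C, E all held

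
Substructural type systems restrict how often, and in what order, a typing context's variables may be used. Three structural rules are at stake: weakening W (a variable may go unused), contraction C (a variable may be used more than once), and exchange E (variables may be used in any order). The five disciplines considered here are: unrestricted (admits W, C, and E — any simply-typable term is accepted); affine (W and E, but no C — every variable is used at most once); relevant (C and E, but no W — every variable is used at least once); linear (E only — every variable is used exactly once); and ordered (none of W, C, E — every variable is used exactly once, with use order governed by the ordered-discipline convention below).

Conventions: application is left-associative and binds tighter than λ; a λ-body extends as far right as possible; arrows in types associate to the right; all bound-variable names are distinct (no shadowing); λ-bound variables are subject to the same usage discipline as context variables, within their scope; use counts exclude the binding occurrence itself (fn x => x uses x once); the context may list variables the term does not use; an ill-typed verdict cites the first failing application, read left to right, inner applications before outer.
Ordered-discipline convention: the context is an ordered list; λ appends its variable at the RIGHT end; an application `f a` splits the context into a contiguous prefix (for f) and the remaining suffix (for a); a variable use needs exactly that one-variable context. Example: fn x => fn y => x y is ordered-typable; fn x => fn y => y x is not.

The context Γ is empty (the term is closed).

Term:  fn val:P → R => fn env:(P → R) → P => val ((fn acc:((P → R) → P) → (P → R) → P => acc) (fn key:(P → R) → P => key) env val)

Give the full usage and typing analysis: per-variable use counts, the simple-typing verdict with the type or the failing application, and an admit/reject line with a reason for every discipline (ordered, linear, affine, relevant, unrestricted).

counts: val (λ-bound): 2×; env (λ-bound): 1×; acc (λ-bound): 1×; key (λ-bound): 1×
use order (left to right): val, acc, key, env, val
typing: the term checks, with type (P → R) → ((P → R) → P) → R
ordered: ✗ — uses contraction: val ×2
linear: ✗ — uses contraction: val ×2
affine: ✗ — uses contraction: val ×2
relevant: ✓ — every one of val, env, acc, key appears
unrestricted: ✓ — type-checks ((P → R) → ((P → R) → P) → R) and nothing is barred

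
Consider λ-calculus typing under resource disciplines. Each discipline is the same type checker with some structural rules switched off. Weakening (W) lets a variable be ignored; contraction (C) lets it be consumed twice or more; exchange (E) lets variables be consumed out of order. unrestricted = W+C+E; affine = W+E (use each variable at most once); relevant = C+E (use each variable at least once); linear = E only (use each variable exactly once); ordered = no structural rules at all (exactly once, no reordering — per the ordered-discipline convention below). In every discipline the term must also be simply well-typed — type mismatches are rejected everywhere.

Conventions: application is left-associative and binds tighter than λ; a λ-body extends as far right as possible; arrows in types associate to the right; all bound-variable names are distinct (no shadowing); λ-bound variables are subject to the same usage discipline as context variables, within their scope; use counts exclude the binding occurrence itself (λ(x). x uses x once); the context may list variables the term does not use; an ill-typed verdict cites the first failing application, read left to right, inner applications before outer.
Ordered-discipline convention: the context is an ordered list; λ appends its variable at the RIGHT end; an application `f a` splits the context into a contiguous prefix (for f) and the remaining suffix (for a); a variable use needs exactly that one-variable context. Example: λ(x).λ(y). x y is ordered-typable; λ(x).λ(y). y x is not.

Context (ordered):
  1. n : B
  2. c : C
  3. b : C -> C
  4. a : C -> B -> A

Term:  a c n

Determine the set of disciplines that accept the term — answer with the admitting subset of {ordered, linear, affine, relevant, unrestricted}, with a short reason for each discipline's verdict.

accepted by: affine, unrestricted
use counts: n: 1×, c: 1×, b: 0×, a: 1×
left-to-right use order: a, c, n
typing: the term checks, with type A
ordered ✗ (needs weakening: b unused)
linear ✗ (needs weakening: b unused)
affine ✓ (at most one use each (n, c, b, a))
relevant ✗ (needs weakening: b unused)
unrestricted ✓ (type-checks (A) and nothing is barred)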